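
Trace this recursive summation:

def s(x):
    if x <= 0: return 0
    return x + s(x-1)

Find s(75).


s(75)
= 75 + 74 + 73 + 72 + 71 + 70 + 69 + 68 + 67 + 66 + 65 + 64 + 63 + 62 + 61 + 60 + 59 + 58 + 57 + 56 + 55 + 54 + 53 + 52 + 51 + 50 + 49 + 48 + 47 + 46 + 45 + 44 + 43 + 42 + 41 + 40 + 39 + 38 + 37 + 36 + 35 + 34 + 33 + 32 + 31 + 30 + 29 + 28 + 27 + 26 + 25 + 24 + 23 + 22 + 21 + 20 + 19 + 18 + 17 + 16 + 15 + 14 + 13 + 12 + 11 + 10 + 9 + 8 + 7 + 6 + 5 + 4 + 3 + 2 + 1 + s(0)
= 75 + 74 + 73 + 72 + 71 + 70 + 69 + 68 + 67 + 66 + 65 + 64 + 63 + 62 + 61 + 60 + 59 + 58 + 57 + 56 + 55 + 54 + 53 + 52 + 51 + 50 + 49 + 48 + 47 + 46 + 45 + 44 + 43 + 42 + 41 + 40 + 39 + 38 + 37 + 36 + 35 + 34 + 33 + 32 + 31 + 30 + 29 + 28 + 27 + 26 + 25 + 24 + 23 + 22 + 21 + 20 + 19 + 18 + 17 + 16 + 15 + 14 + 13 + 12 + 11 + 10 + 9 + 8 + 7 + 6 + 5 + 4 + 3 + 2 + 1 + 0
= 2850

2850


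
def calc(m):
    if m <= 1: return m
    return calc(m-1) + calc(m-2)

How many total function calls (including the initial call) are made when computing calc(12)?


Let C(n) = total calls for calc(n)
C(0) = 1, C(1) = 1
C(2) = 1 + C(1) + C(0) = 1 + 1 + 1 = 3
C(3) = 1 + C(2) + C(1) = 1 + 3 + 1 = 5
C(4) = 1 + C(3) + C(2) = 1 + 5 + 3 = 9
C(5) = 1 + C(4) + C(3) = 1 + 9 + 5 = 15
C(6) = 1 + C(5) + C(4) = 1 + 15 + 9 = 25
C(7) = 1 + C(6) + C(5) = 1 + 25 + 15 = 41
C(8) = 1 + C(7) + C(6) = 1 + 41 + 25 = 67
C(9) = 1 + C(8) + C(7) = 1 + 67 + 41 = 109
C(10) = 1 + C(9) + C(8) = 1 + 109 + 67 = 177
C(11) = 1 + C(10) + C(9) = 1 + 177 + 109 = 287
C(12) = 1 + C(11) + C(10) = 1 + 287 + 177 = 465

465


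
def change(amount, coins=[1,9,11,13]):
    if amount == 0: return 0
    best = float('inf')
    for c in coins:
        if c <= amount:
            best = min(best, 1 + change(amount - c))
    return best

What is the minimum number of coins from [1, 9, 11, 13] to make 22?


Building up with DP:
change(0) = 0
change(1) = min(1+change(0)=1+0=1) = 1
change(2) = min(1+change(1)=1+1=2) = 2
change(3) = min(1+change(2)=1+2=3) = 3
change(4) = min(1+change(3)=1+3=4) = 4
change(5) = min(1+change(4)=1+4=5) = 5
change(6) = min(1+change(5)=1+5=6) = 6
change(7) = min(1+change(6)=1+6=7) = 7
change(8) = min(1+change(7)=1+7=8) = 8
change(9) = min(1+change(8)=1+8=9, 1+change(0)=1+0=1) = 1
change(10) = min(1+change(9)=1+1=2, 1+change(1)=1+1=2) = 2
change(11) = min(1+change(10)=1+2=3, 1+change(2)=1+2=3, 1+change(0)=1+0=1) = 1
change(12) = min(1+change(11)=1+1=2, 1+change(3)=1+3=4, 1+change(1)=1+1=2) = 2
change(13) = min(1+change(12)=1+2=3, 1+change(4)=1+4=5, 1+change(2)=1+2=3, 1+change(0)=1+0=1) = 1
change(14) = min(1+change(13)=1+1=2, 1+change(5)=1+5=6, 1+change(3)=1+3=4, 1+change(1)=1+1=2) = 2
change(15) = min(1+change(14)=1+2=3, 1+change(6)=1+6=7, 1+change(4)=1+4=5, 1+change(2)=1+2=3) = 3
change(16) = min(1+change(15)=1+3=4, 1+change(7)=1+7=8, 1+change(5)=1+5=6, 1+change(3)=1+3=4) = 4
change(17) = min(1+change(16)=1+4=5, 1+change(8)=1+8=9, 1+change(6)=1+6=7, 1+change(4)=1+4=5) = 5
change(18) = min(1+change(17)=1+5=6, 1+change(9)=1+1=2, 1+change(7)=1+7=8, 1+change(5)=1+5=6) = 2
change(19) = min(1+change(18)=1+2=3, 1+change(10)=1+2=3, 1+change(8)=1+8=9, 1+change(6)=1+6=7) = 3
change(20) = min(1+change(19)=1+3=4, 1+change(11)=1+1=2, 1+change(9)=1+1=2, 1+change(7)=1+7=8) = 2
change(21) = min(1+change(20)=1+2=3, 1+change(12)=1+2=3, 1+change(10)=1+2=3, 1+change(8)=1+8=9) = 3
change(22) = min(1+change(21)=1+3=4, 1+change(13)=1+1=2, 1+change(11)=1+1=2, 1+change(9)=1+1=2) = 2

2


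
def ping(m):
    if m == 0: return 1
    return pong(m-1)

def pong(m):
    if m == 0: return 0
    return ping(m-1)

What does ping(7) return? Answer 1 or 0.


ping(7) = pong(6)
pong(6) = ping(5)
ping(5) = pong(4)
pong(4) = ping(3)
ping(3) = pong(2)
pong(2) = ping(1)
ping(1) = pong(0)
pong(0) = 0  (base case)
Result: 0

0


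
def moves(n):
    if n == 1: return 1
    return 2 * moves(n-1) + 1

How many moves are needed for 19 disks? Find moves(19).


moves(19) = 2 * moves(18) + 1
moves(18) = 2 * moves(17) + 1
moves(17) = 2 * moves(16) + 1
moves(16) = 2 * moves(15) + 1
moves(15) = 2 * moves(14) + 1
moves(14) = 2 * moves(13) + 1
moves(13) = 2 * moves(12) + 1
moves(12) = 2 * moves(11) + 1
moves(11) = 2 * moves(10) + 1
moves(10) = 2 * moves(9) + 1
moves(9) = 2 * moves(8) + 1
moves(8) = 2 * moves(7) + 1
moves(7) = 2 * moves(6) + 1
moves(6) = 2 * moves(5) + 1
moves(5) = 2 * moves(4) + 1
moves(4) = 2 * moves(3) + 1
moves(3) = 2 * moves(2) + 1
moves(2) = 2 * moves(1) + 1
moves(1) = 1  (base case)
moves(2) = 2 * 1 + 1 = 3
moves(3) = 2 * 3 + 1 = 7
moves(4) = 2 * 7 + 1 = 15
moves(5) = 2 * 15 + 1 = 31
moves(6) = 2 * 31 + 1 = 63
moves(7) = 2 * 63 + 1 = 127
moves(8) = 2 * 127 + 1 = 255
moves(9) = 2 * 255 + 1 = 511
moves(10) = 2 * 511 + 1 = 1023
moves(11) = 2 * 1023 + 1 = 2047
moves(12) = 2 * 2047 + 1 = 4095
moves(13) = 2 * 4095 + 1 = 8191
moves(14) = 2 * 8191 + 1 = 16383
moves(15) = 2 * 16383 + 1 = 32767
moves(16) = 2 * 32767 + 1 = 65535
moves(17) = 2 * 65535 + 1 = 131071
moves(18) = 2 * 131071 + 1 = 262143
moves(19) = 2 * 262143 + 1 = 524287

524287


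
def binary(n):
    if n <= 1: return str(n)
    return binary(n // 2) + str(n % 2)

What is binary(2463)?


binary(2463) = binary(1231) + '1'
binary(1231) = binary(615) + '1'
binary(615) = binary(307) + '1'
binary(307) = binary(153) + '1'
binary(153) = binary(76) + '1'
binary(76) = binary(38) + '0'
binary(38) = binary(19) + '0'
binary(19) = binary(9) + '1'
binary(9) = binary(4) + '1'
binary(4) = binary(2) + '0'
binary(2) = binary(1) + '0'
binary(1) = '1'  (base case)
Concatenating: '1' + '0' + '0' + '1' + '1' + '0' + '0' + '1' + '1' + '1' + '1' + '1' = '100110011111'

100110011111


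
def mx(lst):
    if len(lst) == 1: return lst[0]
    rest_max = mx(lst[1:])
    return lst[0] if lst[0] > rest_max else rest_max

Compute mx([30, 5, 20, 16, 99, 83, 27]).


mx([30, 5, 20, 16, 99, 83, 27]): compare 30 with mx([5, 20, 16, 99, 83, 27])
mx([5, 20, 16, 99, 83, 27]): compare 5 with mx([20, 16, 99, 83, 27])
mx([20, 16, 99, 83, 27]): compare 20 with mx([16, 99, 83, 27])
mx([16, 99, 83, 27]): compare 16 with mx([99, 83, 27])
mx([99, 83, 27]): compare 99 with mx([83, 27])
mx([83, 27]): compare 83 with mx([27])
mx([27]) = 27  (base case)
Compare 83 with 27 -> 83
Compare 99 with 83 -> 99
Compare 16 with 99 -> 99
Compare 20 with 99 -> 99
Compare 5 with 99 -> 99
Compare 30 with 99 -> 99

99


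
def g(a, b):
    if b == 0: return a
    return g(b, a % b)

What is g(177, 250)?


g(177, 250) = g(250, 177)
g(250, 177) = g(177, 73)
g(177, 73) = g(73, 31)
g(73, 31) = g(31, 11)
g(31, 11) = g(11, 9)
g(11, 9) = g(9, 2)
g(9, 2) = g(2, 1)
g(2, 1) = g(1, 0)
g(1, 0) = 1  (base case)

1


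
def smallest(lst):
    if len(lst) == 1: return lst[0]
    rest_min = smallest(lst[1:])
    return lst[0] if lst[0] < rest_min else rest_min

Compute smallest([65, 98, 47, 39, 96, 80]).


smallest([65, 98, 47, 39, 96, 80]): compare 65 with smallest([98, 47, 39, 96, 80])
smallest([98, 47, 39, 96, 80]): compare 98 with smallest([47, 39, 96, 80])
smallest([47, 39, 96, 80]): compare 47 with smallest([39, 96, 80])
smallest([39, 96, 80]): compare 39 with smallest([96, 80])
smallest([96, 80]): compare 96 with smallest([80])
smallest([80]) = 80  (base case)
Compare 96 with 80 -> 80
Compare 39 with 80 -> 39
Compare 47 with 39 -> 39
Compare 98 with 39 -> 39
Compare 65 with 39 -> 39

39


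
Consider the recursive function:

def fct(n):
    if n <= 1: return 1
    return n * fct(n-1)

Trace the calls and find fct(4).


fct(4)
= 4 * fct(3)
= 4 * 3 * fct(2)
= 4 * 3 * 2 * fct(1)
= 4 * 3 * 2 * 1
= 24

24


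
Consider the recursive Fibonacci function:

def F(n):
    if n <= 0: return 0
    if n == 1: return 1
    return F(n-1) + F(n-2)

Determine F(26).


Computing F(26) bottom-up:
F(0) = 0
F(1) = 1
F(2) = F(1) + F(0) = 1 + 0 = 1
F(3) = F(2) + F(1) = 1 + 1 = 2
F(4) = F(3) + F(2) = 2 + 1 = 3
F(5) = F(4) + F(3) = 3 + 2 = 5
F(6) = F(5) + F(4) = 5 + 3 = 8
F(7) = F(6) + F(5) = 8 + 5 = 13
F(8) = F(7) + F(6) = 13 + 8 = 21
F(9) = F(8) + F(7) = 21 + 13 = 34
F(10) = F(9) + F(8) = 34 + 21 = 55
F(11) = F(10) + F(9) = 55 + 34 = 89
F(12) = F(11) + F(10) = 89 + 55 = 144
F(13) = F(12) + F(11) = 144 + 89 = 233
F(14) = F(13) + F(12) = 233 + 144 = 377
F(15) = F(14) + F(13) = 377 + 233 = 610
F(16) = F(15) + F(14) = 610 + 377 = 987
F(17) = F(16) + F(15) = 987 + 610 = 1597
F(18) = F(17) + F(16) = 1597 + 987 = 2584
F(19) = F(18) + F(17) = 2584 + 1597 = 4181
F(20) = F(19) + F(18) = 4181 + 2584 = 6765
F(21) = F(20) + F(19) = 6765 + 4181 = 10946
F(22) = F(21) + F(20) = 10946 + 6765 = 17711
F(23) = F(22) + F(21) = 17711 + 10946 = 28657
F(24) = F(23) + F(22) = 28657 + 17711 = 46368
F(25) = F(24) + F(23) = 46368 + 28657 = 75025
F(26) = F(25) + F(24) = 75025 + 46368 = 121393

121393


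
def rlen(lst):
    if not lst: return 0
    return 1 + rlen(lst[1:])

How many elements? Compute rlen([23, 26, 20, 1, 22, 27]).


rlen([23, 26, 20, 1, 22, 27]) = 1 + rlen([26, 20, 1, 22, 27])
rlen([26, 20, 1, 22, 27]) = 1 + rlen([20, 1, 22, 27])
rlen([20, 1, 22, 27]) = 1 + rlen([1, 22, 27])
rlen([1, 22, 27]) = 1 + rlen([22, 27])
rlen([22, 27]) = 1 + rlen([27])
rlen([27]) = 1 + rlen([])
rlen([]) = 0  (base case)
Unwinding: 1 + 1 + 1 + 1 + 1 + 1 + 0 = 6

6


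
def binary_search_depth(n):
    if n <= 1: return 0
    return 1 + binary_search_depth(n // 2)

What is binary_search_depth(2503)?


2503 / 2 = 1251
1251 / 2 = 625
625 / 2 = 312
312 / 2 = 156
156 / 2 = 78
78 / 2 = 39
39 / 2 = 19
19 / 2 = 9
9 / 2 = 4
4 / 2 = 2
2 / 2 = 1
Reached 1 after 11 halvings

11


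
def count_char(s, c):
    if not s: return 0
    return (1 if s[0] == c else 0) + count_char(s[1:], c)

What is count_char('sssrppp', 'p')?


s[0]='s' != 'p' -> 0
s[0]='s' != 'p' -> 0
s[0]='s' != 'p' -> 0
s[0]='r' != 'p' -> 0
s[0]='p' == 'p' -> 1
s[0]='p' == 'p' -> 1
s[0]='p' == 'p' -> 1
Sum: 0 + 0 + 0 + 0 + 1 + 1 + 1 = 3

3


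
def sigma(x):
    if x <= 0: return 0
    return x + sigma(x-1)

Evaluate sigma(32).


sigma(32)
= 32 + 31 + 30 + 29 + 28 + 27 + 26 + 25 + 24 + 23 + 22 + 21 + 20 + 19 + 18 + 17 + 16 + 15 + 14 + 13 + 12 + 11 + 10 + 9 + 8 + 7 + 6 + 5 + 4 + 3 + 2 + 1 + sigma(0)
= 32 + 31 + 30 + 29 + 28 + 27 + 26 + 25 + 24 + 23 + 22 + 21 + 20 + 19 + 18 + 17 + 16 + 15 + 14 + 13 + 12 + 11 + 10 + 9 + 8 + 7 + 6 + 5 + 4 + 3 + 2 + 1 + 0
= 528

528


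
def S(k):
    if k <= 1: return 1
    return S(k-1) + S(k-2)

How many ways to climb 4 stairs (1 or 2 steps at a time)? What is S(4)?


Building up from base cases:
S(0) = 1
S(1) = 1
S(2) = S(1) + S(0) = 1 + 1 = 2
S(3) = S(2) + S(1) = 2 + 1 = 3
S(4) = S(3) + S(2) = 3 + 2 = 5

5


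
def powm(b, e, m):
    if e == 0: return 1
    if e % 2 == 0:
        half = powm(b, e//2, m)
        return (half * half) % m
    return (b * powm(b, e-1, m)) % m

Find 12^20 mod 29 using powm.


powm(12, 20, 29): e is even, compute powm(12, 10, 29)
  powm(12, 10, 29): e is even, compute powm(12, 5, 29)
    powm(12, 5, 29): e is odd, compute powm(12, 4, 29)
      powm(12, 4, 29): e is even, compute powm(12, 2, 29)
        powm(12, 2, 29): e is even, compute powm(12, 1, 29)
          powm(12, 1, 29): e is odd, compute powm(12, 0, 29)
          powm(12, 0, 29) = 1
          (12 * 1) % 29 = 12
        half=12, (12*12) % 29 = 28
      half=28, (28*28) % 29 = 1
    (12 * 1) % 29 = 12
  half=12, (12*12) % 29 = 28
half=28, (28*28) % 29 = 1

1


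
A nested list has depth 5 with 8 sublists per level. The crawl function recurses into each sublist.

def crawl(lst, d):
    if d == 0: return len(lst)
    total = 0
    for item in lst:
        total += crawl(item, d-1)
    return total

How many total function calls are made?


At depth 0 (root): 1 call
At depth 1: each of 1 parents calls crawl on 8 children = 8 calls
At depth 2: each of 8 parents calls crawl on 8 children = 64 calls
At depth 3: each of 64 parents calls crawl on 8 children = 512 calls
At depth 4: each of 512 parents calls crawl on 8 children = 4096 calls
At depth 5: each of 4096 parents calls crawl on 8 children = 32768 calls
Total: 1 + 8 + 64 + 512 + 4096 + 32768 = 37449

37449


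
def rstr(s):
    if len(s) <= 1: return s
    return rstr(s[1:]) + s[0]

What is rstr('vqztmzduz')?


rstr('vqztmzduz') = rstr('qztmzduz') + 'v'
rstr('qztmzduz') = rstr('ztmzduz') + 'q'
rstr('ztmzduz') = rstr('tmzduz') + 'z'
rstr('tmzduz') = rstr('mzduz') + 't'
rstr('mzduz') = rstr('zduz') + 'm'
rstr('zduz') = rstr('duz') + 'z'
rstr('duz') = rstr('uz') + 'd'
rstr('uz') = rstr('z') + 'u'
rstr('z') = 'z'  (base case)
Concatenating: 'z' + 'u' + 'd' + 'z' + 'm' + 't' + 'z' + 'q' + 'v' = 'zudzmtzqv'

zudzmtzqv


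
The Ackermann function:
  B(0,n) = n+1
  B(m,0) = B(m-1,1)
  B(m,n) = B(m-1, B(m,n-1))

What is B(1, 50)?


B(1, 50) = B(0, B(1, 49))
  B(1, 49) = B(0, B(1, 48))
    B(1, 48) = B(0, B(1, 47))
      B(1, 47) = B(0, B(1, 46))
        B(1, 46) = B(0, B(1, 45))
          B(1, 45) = B(0, B(1, 44))
          B(1, 44) = B(0, B(1, 43))
          B(1, 43) = B(0, B(1, 42))
          B(1, 42) = B(0, B(1, 41))
          B(1, 41) = B(0, B(1, 40))
          B(1, 40) = B(0, B(1, 39))
          B(1, 39) = B(0, B(1, 38))
          B(1, 38) = B(0, B(1, 37))
          B(1, 37) = B(0, B(1, 36))
          B(1, 36) = B(0, B(1, 35))
          B(1, 35) = B(0, B(1, 34))
          B(1, 34) = B(0, B(1, 33))
          B(1, 33) = B(0, B(1, 32))
          B(1, 32) = B(0, B(1, 31))
          B(1, 31) = B(0, B(1, 30))
          B(1, 30) = B(0, B(1, 29))
          B(1, 29) = B(0, B(1, 28))
          B(1, 28) = B(0, B(1, 27))
          B(1, 27) = B(0, B(1, 26))
          B(1, 26) = B(0, B(1, 25))
... (trace truncated)
Result: B(1, 50) = 52

52


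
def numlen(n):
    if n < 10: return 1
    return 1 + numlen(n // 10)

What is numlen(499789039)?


numlen(499789039) = 1 + numlen(49978903)
numlen(49978903) = 1 + numlen(4997890)
numlen(4997890) = 1 + numlen(499789)
numlen(499789) = 1 + numlen(49978)
numlen(49978) = 1 + numlen(4997)
numlen(4997) = 1 + numlen(499)
numlen(499) = 1 + numlen(49)
numlen(49) = 1 + numlen(4)
numlen(4) = 1  (base case: 4 < 10)
Unwinding: 1 + 1 + 1 + 1 + 1 + 1 + 1 + 1 + 1 = 9

9


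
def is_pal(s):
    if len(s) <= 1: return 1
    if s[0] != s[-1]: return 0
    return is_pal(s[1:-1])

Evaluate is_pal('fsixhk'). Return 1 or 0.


is_pal('fsixhk'): s[0]='f' != s[-1]='k' -> return 0
Result: 0 (not a palindrome)

0


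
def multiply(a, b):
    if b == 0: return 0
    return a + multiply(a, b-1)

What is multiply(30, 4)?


multiply(30, 4) = 30 + multiply(30, 3)
multiply(30, 3) = 30 + multiply(30, 2)
multiply(30, 2) = 30 + multiply(30, 1)
multiply(30, 1) = 30 + multiply(30, 0)
multiply(30, 0) = 0  (base case)
Total: 30 + 30 + 30 + 30 + 0 = 120

120


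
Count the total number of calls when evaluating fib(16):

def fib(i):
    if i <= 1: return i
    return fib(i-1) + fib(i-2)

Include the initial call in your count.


Let C(n) = total calls for fib(n)
C(0) = 1, C(1) = 1
C(2) = 1 + C(1) + C(0) = 1 + 1 + 1 = 3
C(3) = 1 + C(2) + C(1) = 1 + 3 + 1 = 5
C(4) = 1 + C(3) + C(2) = 1 + 5 + 3 = 9
C(5) = 1 + C(4) + C(3) = 1 + 9 + 5 = 15
C(6) = 1 + C(5) + C(4) = 1 + 15 + 9 = 25
C(7) = 1 + C(6) + C(5) = 1 + 25 + 15 = 41
C(8) = 1 + C(7) + C(6) = 1 + 41 + 25 = 67
C(9) = 1 + C(8) + C(7) = 1 + 67 + 41 = 109
C(10) = 1 + C(9) + C(8) = 1 + 109 + 67 = 177
C(11) = 1 + C(10) + C(9) = 1 + 177 + 109 = 287
C(12) = 1 + C(11) + C(10) = 1 + 287 + 177 = 465
C(13) = 1 + C(12) + C(11) = 1 + 465 + 287 = 753
C(14) = 1 + C(13) + C(12) = 1 + 753 + 465 = 1219
C(15) = 1 + C(14) + C(13) = 1 + 1219 + 753 = 1973
C(16) = 1 + C(15) + C(14) = 1 + 1973 + 1219 = 3193

3193


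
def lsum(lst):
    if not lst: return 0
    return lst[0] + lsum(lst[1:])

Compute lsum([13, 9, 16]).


lsum([13, 9, 16]) = 13 + lsum([9, 16])
lsum([9, 16]) = 9 + lsum([16])
lsum([16]) = 16 + lsum([])
lsum([]) = 0  (base case)
Total: 13 + 9 + 16 + 0 = 38

38


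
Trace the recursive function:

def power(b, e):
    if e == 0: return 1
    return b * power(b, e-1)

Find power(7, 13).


power(7, 13)
= 7 * power(7, 12)
= 7 * 7 * power(7, 11)
= 7 * 7 * 7 * power(7, 10)
= 7 * 7 * 7 * 7 * power(7, 9)
= 7 * 7 * 7 * 7 * 7 * power(7, 8)
= 7 * 7 * 7 * 7 * 7 * 7 * power(7, 7)
= 7 * 7 * 7 * 7 * 7 * 7 * 7 * power(7, 6)
= 7 * 7 * 7 * 7 * 7 * 7 * 7 * 7 * power(7, 5)
= 7 * 7 * 7 * 7 * 7 * 7 * 7 * 7 * 7 * power(7, 4)
= 7 * 7 * 7 * 7 * 7 * 7 * 7 * 7 * 7 * 7 * power(7, 3)
= 7 * 7 * 7 * 7 * 7 * 7 * 7 * 7 * 7 * 7 * 7 * power(7, 2)
= 7 * 7 * 7 * 7 * 7 * 7 * 7 * 7 * 7 * 7 * 7 * 7 * power(7, 1)
= 7 * 7 * 7 * 7 * 7 * 7 * 7 * 7 * 7 * 7 * 7 * 7 * 7 * power(7, 0)
= 7 * 7 * 7 * 7 * 7 * 7 * 7 * 7 * 7 * 7 * 7 * 7 * 7 * 1
= 96889010407

96889010407


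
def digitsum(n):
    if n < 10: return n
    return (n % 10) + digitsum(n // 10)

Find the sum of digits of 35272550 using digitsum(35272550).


digitsum(35272550) = 0 + digitsum(3527255)
digitsum(3527255) = 5 + digitsum(352725)
digitsum(352725) = 5 + digitsum(35272)
digitsum(35272) = 2 + digitsum(3527)
digitsum(3527) = 7 + digitsum(352)
digitsum(352) = 2 + digitsum(35)
digitsum(35) = 5 + digitsum(3)
digitsum(3) = 3  (base case)
Total: 0 + 5 + 5 + 2 + 7 + 2 + 5 + 3 = 29

29


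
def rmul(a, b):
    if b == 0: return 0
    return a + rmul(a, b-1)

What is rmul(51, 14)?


rmul(51, 14) = 51 + rmul(51, 13)
rmul(51, 13) = 51 + rmul(51, 12)
rmul(51, 12) = 51 + rmul(51, 11)
rmul(51, 11) = 51 + rmul(51, 10)
rmul(51, 10) = 51 + rmul(51, 9)
rmul(51, 9) = 51 + rmul(51, 8)
rmul(51, 8) = 51 + rmul(51, 7)
rmul(51, 7) = 51 + rmul(51, 6)
rmul(51, 6) = 51 + rmul(51, 5)
rmul(51, 5) = 51 + rmul(51, 4)
rmul(51, 4) = 51 + rmul(51, 3)
rmul(51, 3) = 51 + rmul(51, 2)
rmul(51, 2) = 51 + rmul(51, 1)
rmul(51, 1) = 51 + rmul(51, 0)
rmul(51, 0) = 0  (base case)
Total: 51 + 51 + 51 + 51 + 51 + 51 + 51 + 51 + 51 + 51 + 51 + 51 + 51 + 51 + 0 = 714

714


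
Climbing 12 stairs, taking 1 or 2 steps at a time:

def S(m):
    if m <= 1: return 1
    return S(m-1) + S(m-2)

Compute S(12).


Building up from base cases:
S(0) = 1
S(1) = 1
S(2) = S(1) + S(0) = 1 + 1 = 2
S(3) = S(2) + S(1) = 2 + 1 = 3
S(4) = S(3) + S(2) = 3 + 2 = 5
S(5) = S(4) + S(3) = 5 + 3 = 8
S(6) = S(5) + S(4) = 8 + 5 = 13
S(7) = S(6) + S(5) = 13 + 8 = 21
S(8) = S(7) + S(6) = 21 + 13 = 34
S(9) = S(8) + S(7) = 34 + 21 = 55
S(10) = S(9) + S(8) = 55 + 34 = 89
S(11) = S(10) + S(9) = 89 + 55 = 144
S(12) = S(11) + S(10) = 144 + 89 = 233

233


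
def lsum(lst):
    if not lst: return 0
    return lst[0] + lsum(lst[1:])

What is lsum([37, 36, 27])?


lsum([37, 36, 27]) = 37 + lsum([36, 27])
lsum([36, 27]) = 36 + lsum([27])
lsum([27]) = 27 + lsum([])
lsum([]) = 0  (base case)
Total: 37 + 36 + 27 + 0 = 100

100


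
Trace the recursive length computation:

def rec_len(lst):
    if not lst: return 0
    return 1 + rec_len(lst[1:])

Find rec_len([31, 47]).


rec_len([31, 47]) = 1 + rec_len([47])
rec_len([47]) = 1 + rec_len([])
rec_len([]) = 0  (base case)
Unwinding: 1 + 1 + 0 = 2

2


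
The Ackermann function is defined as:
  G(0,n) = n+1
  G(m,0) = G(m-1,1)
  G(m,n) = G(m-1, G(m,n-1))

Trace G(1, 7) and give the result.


G(1, 7) = G(0, G(1, 6))
  G(1, 6) = G(0, G(1, 5))
    G(1, 5) = G(0, G(1, 4))
      G(1, 4) = G(0, G(1, 3))
        G(1, 3) = G(0, G(1, 2))
          G(1, 2) = G(0, G(1, 1))
          G(1, 1) = G(0, G(1, 0))
          G(1, 0) = G(0, 1)
          G(0, 1) = 2
            = G(0, 2)
          G(0, 2) = 3
            = G(0, 3)
          G(0, 3) = 4
          = G(0, 4)
          G(0, 4) = 5
        = G(0, 5)
        G(0, 5) = 6
      = G(0, 6)
      G(0, 6) = 7
    = G(0, 7)
    G(0, 7) = 8
  = G(0, 8)
  G(0, 8) = 9
Result: G(1, 7) = 9

9


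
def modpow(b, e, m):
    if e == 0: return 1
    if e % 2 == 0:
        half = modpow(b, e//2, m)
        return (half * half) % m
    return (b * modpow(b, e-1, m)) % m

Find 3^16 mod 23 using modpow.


modpow(3, 16, 23): e is even, compute modpow(3, 8, 23)
  modpow(3, 8, 23): e is even, compute modpow(3, 4, 23)
    modpow(3, 4, 23): e is even, compute modpow(3, 2, 23)
      modpow(3, 2, 23): e is even, compute modpow(3, 1, 23)
        modpow(3, 1, 23): e is odd, compute modpow(3, 0, 23)
          modpow(3, 0, 23) = 1
        (3 * 1) % 23 = 3
      half=3, (3*3) % 23 = 9
    half=9, (9*9) % 23 = 12
  half=12, (12*12) % 23 = 6
half=6, (6*6) % 23 = 13

13


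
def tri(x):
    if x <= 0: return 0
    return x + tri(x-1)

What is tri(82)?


tri(82)
= 82 + 81 + 80 + 79 + 78 + 77 + 76 + 75 + 74 + 73 + 72 + 71 + 70 + 69 + 68 + 67 + 66 + 65 + 64 + 63 + 62 + 61 + 60 + 59 + 58 + 57 + 56 + 55 + 54 + 53 + 52 + 51 + 50 + 49 + 48 + 47 + 46 + 45 + 44 + 43 + 42 + 41 + 40 + 39 + 38 + 37 + 36 + 35 + 34 + 33 + 32 + 31 + 30 + 29 + 28 + 27 + 26 + 25 + 24 + 23 + 22 + 21 + 20 + 19 + 18 + 17 + 16 + 15 + 14 + 13 + 12 + 11 + 10 + 9 + 8 + 7 + 6 + 5 + 4 + 3 + 2 + 1 + tri(0)
= 82 + 81 + 80 + 79 + 78 + 77 + 76 + 75 + 74 + 73 + 72 + 71 + 70 + 69 + 68 + 67 + 66 + 65 + 64 + 63 + 62 + 61 + 60 + 59 + 58 + 57 + 56 + 55 + 54 + 53 + 52 + 51 + 50 + 49 + 48 + 47 + 46 + 45 + 44 + 43 + 42 + 41 + 40 + 39 + 38 + 37 + 36 + 35 + 34 + 33 + 32 + 31 + 30 + 29 + 28 + 27 + 26 + 25 + 24 + 23 + 22 + 21 + 20 + 19 + 18 + 17 + 16 + 15 + 14 + 13 + 12 + 11 + 10 + 9 + 8 + 7 + 6 + 5 + 4 + 3 + 2 + 1 + 0
= 3403

3403


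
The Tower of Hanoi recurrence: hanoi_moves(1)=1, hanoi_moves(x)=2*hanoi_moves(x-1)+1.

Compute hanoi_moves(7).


hanoi_moves(7) = 2 * hanoi_moves(6) + 1
hanoi_moves(6) = 2 * hanoi_moves(5) + 1
hanoi_moves(5) = 2 * hanoi_moves(4) + 1
hanoi_moves(4) = 2 * hanoi_moves(3) + 1
hanoi_moves(3) = 2 * hanoi_moves(2) + 1
hanoi_moves(2) = 2 * hanoi_moves(1) + 1
hanoi_moves(1) = 1  (base case)
hanoi_moves(2) = 2 * 1 + 1 = 3
hanoi_moves(3) = 2 * 3 + 1 = 7
hanoi_moves(4) = 2 * 7 + 1 = 15
hanoi_moves(5) = 2 * 15 + 1 = 31
hanoi_moves(6) = 2 * 31 + 1 = 63
hanoi_moves(7) = 2 * 63 + 1 = 127

127


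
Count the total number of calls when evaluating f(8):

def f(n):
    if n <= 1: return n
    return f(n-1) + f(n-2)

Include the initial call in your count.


Let C(n) = total calls for f(n)
C(0) = 1, C(1) = 1
C(2) = 1 + C(1) + C(0) = 1 + 1 + 1 = 3
C(3) = 1 + C(2) + C(1) = 1 + 3 + 1 = 5
C(4) = 1 + C(3) + C(2) = 1 + 5 + 3 = 9
C(5) = 1 + C(4) + C(3) = 1 + 9 + 5 = 15
C(6) = 1 + C(5) + C(4) = 1 + 15 + 9 = 25
C(7) = 1 + C(6) + C(5) = 1 + 25 + 15 = 41
C(8) = 1 + C(7) + C(6) = 1 + 41 + 25 = 67

67


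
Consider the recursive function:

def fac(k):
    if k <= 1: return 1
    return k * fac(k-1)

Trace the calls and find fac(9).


fac(9)
= 9 * fac(8)
= 9 * 8 * fac(7)
= 9 * 8 * 7 * fac(6)
= 9 * 8 * 7 * 6 * fac(5)
= 9 * 8 * 7 * 6 * 5 * fac(4)
= 9 * 8 * 7 * 6 * 5 * 4 * fac(3)
= 9 * 8 * 7 * 6 * 5 * 4 * 3 * fac(2)
= 9 * 8 * 7 * 6 * 5 * 4 * 3 * 2 * fac(1)
= 9 * 8 * 7 * 6 * 5 * 4 * 3 * 2 * 1
= 362880

362880


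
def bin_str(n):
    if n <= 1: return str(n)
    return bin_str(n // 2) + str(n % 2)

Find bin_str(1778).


bin_str(1778) = bin_str(889) + '0'
bin_str(889) = bin_str(444) + '1'
bin_str(444) = bin_str(222) + '0'
bin_str(222) = bin_str(111) + '0'
bin_str(111) = bin_str(55) + '1'
bin_str(55) = bin_str(27) + '1'
bin_str(27) = bin_str(13) + '1'
bin_str(13) = bin_str(6) + '1'
bin_str(6) = bin_str(3) + '0'
bin_str(3) = bin_str(1) + '1'
bin_str(1) = '1'  (base case)
Concatenating: '1' + '1' + '0' + '1' + '1' + '1' + '1' + '0' + '0' + '1' + '0' = '11011110010'

11011110010


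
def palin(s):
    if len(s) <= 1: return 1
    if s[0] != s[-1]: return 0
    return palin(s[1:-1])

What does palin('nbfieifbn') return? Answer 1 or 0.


palin('nbfieifbn'): s[0]='n' == s[-1]='n' -> check palin('bfieifb')
palin('bfieifb'): s[0]='b' == s[-1]='b' -> check palin('fieif')
palin('fieif'): s[0]='f' == s[-1]='f' -> check palin('iei')
palin('iei'): s[0]='i' == s[-1]='i' -> check palin('e')
palin('e'): len <= 1 -> return 1  (base case)
Result: 1 (palindrome)

1


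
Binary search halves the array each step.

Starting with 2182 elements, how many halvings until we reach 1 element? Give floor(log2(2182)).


2182 / 2 = 1091
1091 / 2 = 545
545 / 2 = 272
272 / 2 = 136
136 / 2 = 68
68 / 2 = 34
34 / 2 = 17
17 / 2 = 8
8 / 2 = 4
4 / 2 = 2
2 / 2 = 1
Reached 1 after 11 halvings

11


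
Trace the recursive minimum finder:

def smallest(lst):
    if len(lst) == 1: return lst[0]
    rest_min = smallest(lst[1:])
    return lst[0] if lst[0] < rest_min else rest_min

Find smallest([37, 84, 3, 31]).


smallest([37, 84, 3, 31]): compare 37 with smallest([84, 3, 31])
smallest([84, 3, 31]): compare 84 with smallest([3, 31])
smallest([3, 31]): compare 3 with smallest([31])
smallest([31]) = 31  (base case)
Compare 3 with 31 -> 3
Compare 84 with 3 -> 3
Compare 37 with 3 -> 3

3


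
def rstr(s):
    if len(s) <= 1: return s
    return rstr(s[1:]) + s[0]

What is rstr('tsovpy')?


rstr('tsovpy') = rstr('sovpy') + 't'
rstr('sovpy') = rstr('ovpy') + 's'
rstr('ovpy') = rstr('vpy') + 'o'
rstr('vpy') = rstr('py') + 'v'
rstr('py') = rstr('y') + 'p'
rstr('y') = 'y'  (base case)
Concatenating: 'y' + 'p' + 'v' + 'o' + 's' + 't' = 'ypvost'

ypvost


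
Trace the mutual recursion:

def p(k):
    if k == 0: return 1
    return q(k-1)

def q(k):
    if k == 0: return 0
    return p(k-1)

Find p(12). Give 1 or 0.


p(12) = q(11)
q(11) = p(10)
p(10) = q(9)
q(9) = p(8)
p(8) = q(7)
q(7) = p(6)
p(6) = q(5)
q(5) = p(4)
p(4) = q(3)
q(3) = p(2)
p(2) = q(1)
q(1) = p(0)
p(0) = 1  (base case)
Result: 1

1


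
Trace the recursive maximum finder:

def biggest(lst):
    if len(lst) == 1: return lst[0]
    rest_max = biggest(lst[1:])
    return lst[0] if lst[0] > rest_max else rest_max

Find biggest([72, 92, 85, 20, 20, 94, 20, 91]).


biggest([72, 92, 85, 20, 20, 94, 20, 91]): compare 72 with biggest([92, 85, 20, 20, 94, 20, 91])
biggest([92, 85, 20, 20, 94, 20, 91]): compare 92 with biggest([85, 20, 20, 94, 20, 91])
biggest([85, 20, 20, 94, 20, 91]): compare 85 with biggest([20, 20, 94, 20, 91])
biggest([20, 20, 94, 20, 91]): compare 20 with biggest([20, 94, 20, 91])
biggest([20, 94, 20, 91]): compare 20 with biggest([94, 20, 91])
biggest([94, 20, 91]): compare 94 with biggest([20, 91])
biggest([20, 91]): compare 20 with biggest([91])
biggest([91]) = 91  (base case)
Compare 20 with 91 -> 91
Compare 94 with 91 -> 94
Compare 20 with 94 -> 94
Compare 20 with 94 -> 94
Compare 85 with 94 -> 94
Compare 92 with 94 -> 94
Compare 72 with 94 -> 94

94


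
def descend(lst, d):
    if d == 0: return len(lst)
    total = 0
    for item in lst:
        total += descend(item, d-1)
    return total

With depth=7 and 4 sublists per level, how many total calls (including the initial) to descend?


At depth 0 (root): 1 call
At depth 1: each of 1 parents calls descend on 4 children = 4 calls
At depth 2: each of 4 parents calls descend on 4 children = 16 calls
At depth 3: each of 16 parents calls descend on 4 children = 64 calls
At depth 4: each of 64 parents calls descend on 4 children = 256 calls
At depth 5: each of 256 parents calls descend on 4 children = 1024 calls
At depth 6: each of 1024 parents calls descend on 4 children = 4096 calls
At depth 7: each of 4096 parents calls descend on 4 children = 16384 calls
Total: 1 + 4 + 16 + 64 + 256 + 1024 + 4096 + 16384 = 21845

21845


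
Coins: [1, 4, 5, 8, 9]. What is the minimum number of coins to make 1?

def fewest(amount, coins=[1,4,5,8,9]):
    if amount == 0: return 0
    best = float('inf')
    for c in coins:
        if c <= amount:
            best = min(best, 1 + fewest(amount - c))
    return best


Building up with DP:
fewest(0) = 0
fewest(1) = min(1+fewest(0)=1+0=1) = 1

1


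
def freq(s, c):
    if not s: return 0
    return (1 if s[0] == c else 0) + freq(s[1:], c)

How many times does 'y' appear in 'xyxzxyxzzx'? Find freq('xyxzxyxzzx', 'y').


s[0]='x' != 'y' -> 0
s[0]='y' == 'y' -> 1
s[0]='x' != 'y' -> 0
s[0]='z' != 'y' -> 0
s[0]='x' != 'y' -> 0
s[0]='y' == 'y' -> 1
s[0]='x' != 'y' -> 0
s[0]='z' != 'y' -> 0
s[0]='z' != 'y' -> 0
s[0]='x' != 'y' -> 0
Sum: 0 + 1 + 0 + 0 + 0 + 1 + 0 + 0 + 0 + 0 = 2

2


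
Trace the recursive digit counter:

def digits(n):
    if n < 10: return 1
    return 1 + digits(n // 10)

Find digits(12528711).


digits(12528711) = 1 + digits(1252871)
digits(1252871) = 1 + digits(125287)
digits(125287) = 1 + digits(12528)
digits(12528) = 1 + digits(1252)
digits(1252) = 1 + digits(125)
digits(125) = 1 + digits(12)
digits(12) = 1 + digits(1)
digits(1) = 1  (base case: 1 < 10)
Unwinding: 1 + 1 + 1 + 1 + 1 + 1 + 1 + 1 = 8

8


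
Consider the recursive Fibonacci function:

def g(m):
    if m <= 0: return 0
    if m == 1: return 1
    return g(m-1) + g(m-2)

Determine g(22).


Computing g(22) bottom-up:
g(0) = 0
g(1) = 1
g(2) = g(1) + g(0) = 1 + 0 = 1
g(3) = g(2) + g(1) = 1 + 1 = 2
g(4) = g(3) + g(2) = 2 + 1 = 3
g(5) = g(4) + g(3) = 3 + 2 = 5
g(6) = g(5) + g(4) = 5 + 3 = 8
g(7) = g(6) + g(5) = 8 + 5 = 13
g(8) = g(7) + g(6) = 13 + 8 = 21
g(9) = g(8) + g(7) = 21 + 13 = 34
g(10) = g(9) + g(8) = 34 + 21 = 55
g(11) = g(10) + g(9) = 55 + 34 = 89
g(12) = g(11) + g(10) = 89 + 55 = 144
g(13) = g(12) + g(11) = 144 + 89 = 233
g(14) = g(13) + g(12) = 233 + 144 = 377
g(15) = g(14) + g(13) = 377 + 233 = 610
g(16) = g(15) + g(14) = 610 + 377 = 987
g(17) = g(16) + g(15) = 987 + 610 = 1597
g(18) = g(17) + g(16) = 1597 + 987 = 2584
g(19) = g(18) + g(17) = 2584 + 1597 = 4181
g(20) = g(19) + g(18) = 4181 + 2584 = 6765
g(21) = g(20) + g(19) = 6765 + 4181 = 10946
g(22) = g(21) + g(20) = 10946 + 6765 = 17711

17711


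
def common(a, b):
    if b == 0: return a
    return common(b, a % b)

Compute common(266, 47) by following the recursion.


common(266, 47) = common(47, 31)
common(47, 31) = common(31, 16)
common(31, 16) = common(16, 15)
common(16, 15) = common(15, 1)
common(15, 1) = common(1, 0)
common(1, 0) = 1  (base case)

1


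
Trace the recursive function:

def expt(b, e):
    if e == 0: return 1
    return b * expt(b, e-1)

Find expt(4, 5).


expt(4, 5)
= 4 * expt(4, 4)
= 4 * 4 * expt(4, 3)
= 4 * 4 * 4 * expt(4, 2)
= 4 * 4 * 4 * 4 * expt(4, 1)
= 4 * 4 * 4 * 4 * 4 * expt(4, 0)
= 4 * 4 * 4 * 4 * 4 * 1
= 1024

1024


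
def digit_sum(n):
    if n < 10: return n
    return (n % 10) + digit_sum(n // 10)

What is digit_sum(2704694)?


digit_sum(2704694) = 4 + digit_sum(270469)
digit_sum(270469) = 9 + digit_sum(27046)
digit_sum(27046) = 6 + digit_sum(2704)
digit_sum(2704) = 4 + digit_sum(270)
digit_sum(270) = 0 + digit_sum(27)
digit_sum(27) = 7 + digit_sum(2)
digit_sum(2) = 2  (base case)
Total: 4 + 9 + 6 + 4 + 0 + 7 + 2 = 32

32


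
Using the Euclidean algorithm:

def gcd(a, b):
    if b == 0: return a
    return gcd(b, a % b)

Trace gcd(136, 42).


gcd(136, 42) = gcd(42, 10)
gcd(42, 10) = gcd(10, 2)
gcd(10, 2) = gcd(2, 0)
gcd(2, 0) = 2  (base case)

2


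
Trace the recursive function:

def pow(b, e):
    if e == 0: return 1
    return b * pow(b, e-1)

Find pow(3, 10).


pow(3, 10)
= 3 * pow(3, 9)
= 3 * 3 * pow(3, 8)
= 3 * 3 * 3 * pow(3, 7)
= 3 * 3 * 3 * 3 * pow(3, 6)
= 3 * 3 * 3 * 3 * 3 * pow(3, 5)
= 3 * 3 * 3 * 3 * 3 * 3 * pow(3, 4)
= 3 * 3 * 3 * 3 * 3 * 3 * 3 * pow(3, 3)
= 3 * 3 * 3 * 3 * 3 * 3 * 3 * 3 * pow(3, 2)
= 3 * 3 * 3 * 3 * 3 * 3 * 3 * 3 * 3 * pow(3, 1)
= 3 * 3 * 3 * 3 * 3 * 3 * 3 * 3 * 3 * 3 * pow(3, 0)
= 3 * 3 * 3 * 3 * 3 * 3 * 3 * 3 * 3 * 3 * 1
= 59049

59049


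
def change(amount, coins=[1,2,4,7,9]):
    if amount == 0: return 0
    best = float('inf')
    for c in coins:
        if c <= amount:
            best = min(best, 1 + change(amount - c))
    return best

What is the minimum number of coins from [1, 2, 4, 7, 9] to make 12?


Building up with DP:
change(0) = 0
change(1) = min(1+change(0)=1+0=1) = 1
change(2) = min(1+change(1)=1+1=2, 1+change(0)=1+0=1) = 1
change(3) = min(1+change(2)=1+1=2, 1+change(1)=1+1=2) = 2
change(4) = min(1+change(3)=1+2=3, 1+change(2)=1+1=2, 1+change(0)=1+0=1) = 1
change(5) = min(1+change(4)=1+1=2, 1+change(3)=1+2=3, 1+change(1)=1+1=2) = 2
change(6) = min(1+change(5)=1+2=3, 1+change(4)=1+1=2, 1+change(2)=1+1=2) = 2
change(7) = min(1+change(6)=1+2=3, 1+change(5)=1+2=3, 1+change(3)=1+2=3, 1+change(0)=1+0=1) = 1
change(8) = min(1+change(7)=1+1=2, 1+change(6)=1+2=3, 1+change(4)=1+1=2, 1+change(1)=1+1=2) = 2
change(9) = min(1+change(8)=1+2=3, 1+change(7)=1+1=2, 1+change(5)=1+2=3, 1+change(2)=1+1=2, 1+change(0)=1+0=1) = 1
change(10) = min(1+change(9)=1+1=2, 1+change(8)=1+2=3, 1+change(6)=1+2=3, 1+change(3)=1+2=3, 1+change(1)=1+1=2) = 2
change(11) = min(1+change(10)=1+2=3, 1+change(9)=1+1=2, 1+change(7)=1+1=2, 1+change(4)=1+1=2, 1+change(2)=1+1=2) = 2
change(12) = min(1+change(11)=1+2=3, 1+change(10)=1+2=3, 1+change(8)=1+2=3, 1+change(5)=1+2=3, 1+change(3)=1+2=3) = 3

3


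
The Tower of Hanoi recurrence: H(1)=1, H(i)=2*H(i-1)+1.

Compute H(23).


H(23) = 2 * H(22) + 1
H(22) = 2 * H(21) + 1
H(21) = 2 * H(20) + 1
H(20) = 2 * H(19) + 1
H(19) = 2 * H(18) + 1
H(18) = 2 * H(17) + 1
H(17) = 2 * H(16) + 1
H(16) = 2 * H(15) + 1
H(15) = 2 * H(14) + 1
H(14) = 2 * H(13) + 1
H(13) = 2 * H(12) + 1
H(12) = 2 * H(11) + 1
H(11) = 2 * H(10) + 1
H(10) = 2 * H(9) + 1
H(9) = 2 * H(8) + 1
H(8) = 2 * H(7) + 1
H(7) = 2 * H(6) + 1
H(6) = 2 * H(5) + 1
H(5) = 2 * H(4) + 1
H(4) = 2 * H(3) + 1
H(3) = 2 * H(2) + 1
H(2) = 2 * H(1) + 1
H(1) = 1  (base case)
H(2) = 2 * 1 + 1 = 3
H(3) = 2 * 3 + 1 = 7
H(4) = 2 * 7 + 1 = 15
H(5) = 2 * 15 + 1 = 31
H(6) = 2 * 31 + 1 = 63
H(7) = 2 * 63 + 1 = 127
H(8) = 2 * 127 + 1 = 255
H(9) = 2 * 255 + 1 = 511
H(10) = 2 * 511 + 1 = 1023
H(11) = 2 * 1023 + 1 = 2047
H(12) = 2 * 2047 + 1 = 4095
H(13) = 2 * 4095 + 1 = 8191
H(14) = 2 * 8191 + 1 = 16383
H(15) = 2 * 16383 + 1 = 32767
H(16) = 2 * 32767 + 1 = 65535
H(17) = 2 * 65535 + 1 = 131071
H(18) = 2 * 131071 + 1 = 262143
H(19) = 2 * 262143 + 1 = 524287
H(20) = 2 * 524287 + 1 = 1048575
H(21) = 2 * 1048575 + 1 = 2097151
H(22) = 2 * 2097151 + 1 = 4194303
H(23) = 2 * 4194303 + 1 = 8388607

8388607


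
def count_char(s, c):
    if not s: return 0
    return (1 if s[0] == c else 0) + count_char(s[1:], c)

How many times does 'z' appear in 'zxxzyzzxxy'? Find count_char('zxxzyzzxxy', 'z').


s[0]='z' == 'z' -> 1
s[0]='x' != 'z' -> 0
s[0]='x' != 'z' -> 0
s[0]='z' == 'z' -> 1
s[0]='y' != 'z' -> 0
s[0]='z' == 'z' -> 1
s[0]='z' == 'z' -> 1
s[0]='x' != 'z' -> 0
s[0]='x' != 'z' -> 0
s[0]='y' != 'z' -> 0
Sum: 1 + 0 + 0 + 1 + 0 + 1 + 1 + 0 + 0 + 0 = 4

4


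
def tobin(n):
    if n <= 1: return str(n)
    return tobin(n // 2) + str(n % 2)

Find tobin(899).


tobin(899) = tobin(449) + '1'
tobin(449) = tobin(224) + '1'
tobin(224) = tobin(112) + '0'
tobin(112) = tobin(56) + '0'
tobin(56) = tobin(28) + '0'
tobin(28) = tobin(14) + '0'
tobin(14) = tobin(7) + '0'
tobin(7) = tobin(3) + '1'
tobin(3) = tobin(1) + '1'
tobin(1) = '1'  (base case)
Concatenating: '1' + '1' + '1' + '0' + '0' + '0' + '0' + '0' + '1' + '1' = '1110000011'

1110000011


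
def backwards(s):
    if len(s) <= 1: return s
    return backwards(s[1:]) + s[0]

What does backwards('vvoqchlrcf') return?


backwards('vvoqchlrcf') = backwards('voqchlrcf') + 'v'
backwards('voqchlrcf') = backwards('oqchlrcf') + 'v'
backwards('oqchlrcf') = backwards('qchlrcf') + 'o'
backwards('qchlrcf') = backwards('chlrcf') + 'q'
backwards('chlrcf') = backwards('hlrcf') + 'c'
backwards('hlrcf') = backwards('lrcf') + 'h'
backwards('lrcf') = backwards('rcf') + 'l'
backwards('rcf') = backwards('cf') + 'r'
backwards('cf') = backwards('f') + 'c'
backwards('f') = 'f'  (base case)
Concatenating: 'f' + 'c' + 'r' + 'l' + 'h' + 'c' + 'q' + 'o' + 'v' + 'v' = 'fcrlhcqovv'

fcrlhcqovv


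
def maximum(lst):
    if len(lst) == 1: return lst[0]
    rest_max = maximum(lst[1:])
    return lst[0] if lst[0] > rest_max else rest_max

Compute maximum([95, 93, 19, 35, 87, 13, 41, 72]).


maximum([95, 93, 19, 35, 87, 13, 41, 72]): compare 95 with maximum([93, 19, 35, 87, 13, 41, 72])
maximum([93, 19, 35, 87, 13, 41, 72]): compare 93 with maximum([19, 35, 87, 13, 41, 72])
maximum([19, 35, 87, 13, 41, 72]): compare 19 with maximum([35, 87, 13, 41, 72])
maximum([35, 87, 13, 41, 72]): compare 35 with maximum([87, 13, 41, 72])
maximum([87, 13, 41, 72]): compare 87 with maximum([13, 41, 72])
maximum([13, 41, 72]): compare 13 with maximum([41, 72])
maximum([41, 72]): compare 41 with maximum([72])
maximum([72]) = 72  (base case)
Compare 41 with 72 -> 72
Compare 13 with 72 -> 72
Compare 87 with 72 -> 87
Compare 35 with 87 -> 87
Compare 19 with 87 -> 87
Compare 93 with 87 -> 93
Compare 95 with 93 -> 95

95


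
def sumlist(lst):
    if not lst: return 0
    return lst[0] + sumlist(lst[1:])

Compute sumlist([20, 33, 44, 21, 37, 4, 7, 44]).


sumlist([20, 33, 44, 21, 37, 4, 7, 44]) = 20 + sumlist([33, 44, 21, 37, 4, 7, 44])
sumlist([33, 44, 21, 37, 4, 7, 44]) = 33 + sumlist([44, 21, 37, 4, 7, 44])
sumlist([44, 21, 37, 4, 7, 44]) = 44 + sumlist([21, 37, 4, 7, 44])
sumlist([21, 37, 4, 7, 44]) = 21 + sumlist([37, 4, 7, 44])
sumlist([37, 4, 7, 44]) = 37 + sumlist([4, 7, 44])
sumlist([4, 7, 44]) = 4 + sumlist([7, 44])
sumlist([7, 44]) = 7 + sumlist([44])
sumlist([44]) = 44 + sumlist([])
sumlist([]) = 0  (base case)
Total: 20 + 33 + 44 + 21 + 37 + 4 + 7 + 44 + 0 = 210

210


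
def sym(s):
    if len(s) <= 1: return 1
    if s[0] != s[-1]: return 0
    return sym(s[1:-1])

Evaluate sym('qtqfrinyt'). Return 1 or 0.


sym('qtqfrinyt'): s[0]='q' != s[-1]='t' -> return 0
Result: 0 (not a palindrome)

0


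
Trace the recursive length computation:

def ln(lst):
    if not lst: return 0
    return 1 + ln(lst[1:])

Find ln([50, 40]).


ln([50, 40]) = 1 + ln([40])
ln([40]) = 1 + ln([])
ln([]) = 0  (base case)
Unwinding: 1 + 1 + 0 = 2

2


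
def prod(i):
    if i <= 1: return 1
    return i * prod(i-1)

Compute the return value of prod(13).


prod(13)
= 13 * prod(12)
= 13 * 12 * prod(11)
= 13 * 12 * 11 * prod(10)
= 13 * 12 * 11 * 10 * prod(9)
= 13 * 12 * 11 * 10 * 9 * prod(8)
= 13 * 12 * 11 * 10 * 9 * 8 * prod(7)
= 13 * 12 * 11 * 10 * 9 * 8 * 7 * prod(6)
= 13 * 12 * 11 * 10 * 9 * 8 * 7 * 6 * prod(5)
= 13 * 12 * 11 * 10 * 9 * 8 * 7 * 6 * 5 * prod(4)
= 13 * 12 * 11 * 10 * 9 * 8 * 7 * 6 * 5 * 4 * prod(3)
= 13 * 12 * 11 * 10 * 9 * 8 * 7 * 6 * 5 * 4 * 3 * prod(2)
= 13 * 12 * 11 * 10 * 9 * 8 * 7 * 6 * 5 * 4 * 3 * 2 * prod(1)
= 13 * 12 * 11 * 10 * 9 * 8 * 7 * 6 * 5 * 4 * 3 * 2 * 1
= 6227020800

6227020800


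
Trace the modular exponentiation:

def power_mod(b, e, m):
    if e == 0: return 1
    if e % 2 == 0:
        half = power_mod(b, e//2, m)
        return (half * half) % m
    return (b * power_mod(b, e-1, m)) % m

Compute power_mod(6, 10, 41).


power_mod(6, 10, 41): e is even, compute power_mod(6, 5, 41)
  power_mod(6, 5, 41): e is odd, compute power_mod(6, 4, 41)
    power_mod(6, 4, 41): e is even, compute power_mod(6, 2, 41)
      power_mod(6, 2, 41): e is even, compute power_mod(6, 1, 41)
        power_mod(6, 1, 41): e is odd, compute power_mod(6, 0, 41)
          power_mod(6, 0, 41) = 1
        (6 * 1) % 41 = 6
      half=6, (6*6) % 41 = 36
    half=36, (36*36) % 41 = 25
  (6 * 25) % 41 = 27
half=27, (27*27) % 41 = 32

32


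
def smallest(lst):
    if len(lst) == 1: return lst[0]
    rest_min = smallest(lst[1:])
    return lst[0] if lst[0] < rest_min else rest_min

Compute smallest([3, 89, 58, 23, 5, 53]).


smallest([3, 89, 58, 23, 5, 53]): compare 3 with smallest([89, 58, 23, 5, 53])
smallest([89, 58, 23, 5, 53]): compare 89 with smallest([58, 23, 5, 53])
smallest([58, 23, 5, 53]): compare 58 with smallest([23, 5, 53])
smallest([23, 5, 53]): compare 23 with smallest([5, 53])
smallest([5, 53]): compare 5 with smallest([53])
smallest([53]) = 53  (base case)
Compare 5 with 53 -> 5
Compare 23 with 5 -> 5
Compare 58 with 5 -> 5
Compare 89 with 5 -> 5
Compare 3 with 5 -> 3

3


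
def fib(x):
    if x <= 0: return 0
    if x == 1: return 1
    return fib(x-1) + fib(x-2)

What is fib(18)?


Computing fib(18) bottom-up:
fib(0) = 0
fib(1) = 1
fib(2) = fib(1) + fib(0) = 1 + 0 = 1
fib(3) = fib(2) + fib(1) = 1 + 1 = 2
fib(4) = fib(3) + fib(2) = 2 + 1 = 3
fib(5) = fib(4) + fib(3) = 3 + 2 = 5
fib(6) = fib(5) + fib(4) = 5 + 3 = 8
fib(7) = fib(6) + fib(5) = 8 + 5 = 13
fib(8) = fib(7) + fib(6) = 13 + 8 = 21
fib(9) = fib(8) + fib(7) = 21 + 13 = 34
fib(10) = fib(9) + fib(8) = 34 + 21 = 55
fib(11) = fib(10) + fib(9) = 55 + 34 = 89
fib(12) = fib(11) + fib(10) = 89 + 55 = 144
fib(13) = fib(12) + fib(11) = 144 + 89 = 233
fib(14) = fib(13) + fib(12) = 233 + 144 = 377
fib(15) = fib(14) + fib(13) = 377 + 233 = 610
fib(16) = fib(15) + fib(14) = 610 + 377 = 987
fib(17) = fib(16) + fib(15) = 987 + 610 = 1597
fib(18) = fib(17) + fib(16) = 1597 + 987 = 2584

2584
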